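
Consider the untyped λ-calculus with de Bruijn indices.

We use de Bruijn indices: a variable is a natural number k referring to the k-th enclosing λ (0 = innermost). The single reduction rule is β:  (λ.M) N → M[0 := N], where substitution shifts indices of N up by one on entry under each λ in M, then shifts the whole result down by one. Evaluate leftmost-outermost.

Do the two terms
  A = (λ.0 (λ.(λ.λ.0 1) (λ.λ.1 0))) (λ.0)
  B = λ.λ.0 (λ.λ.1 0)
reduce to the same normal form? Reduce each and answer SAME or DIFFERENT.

Answer: SAME — A ⇓ λ.λ.0 (λ.λ.1 0), B ⇓ λ.λ.0 (λ.λ.1 0)

Derivation:
Term A:
  start: (λ.0 (λ.(λ.λ.0 1) (λ.λ.1 0))) (λ.0)
  →1  (λ.0) (λ.(λ.λ.0 1) (λ.λ.1 0))
  →2  λ.(λ.λ.0 1) (λ.λ.1 0)
  →3  λ.λ.0 (λ.λ.1 0)

Term B:
  start: λ.λ.0 (λ.λ.1 0)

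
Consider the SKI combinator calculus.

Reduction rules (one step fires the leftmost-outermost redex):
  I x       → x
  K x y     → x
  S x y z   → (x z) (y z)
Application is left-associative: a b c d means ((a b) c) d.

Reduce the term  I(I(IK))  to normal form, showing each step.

Answer: normal form = K  (in 3 steps)

Derivation:
  start: I(I(IK))
  →1  I(IK)
  →2  IK
  →3  K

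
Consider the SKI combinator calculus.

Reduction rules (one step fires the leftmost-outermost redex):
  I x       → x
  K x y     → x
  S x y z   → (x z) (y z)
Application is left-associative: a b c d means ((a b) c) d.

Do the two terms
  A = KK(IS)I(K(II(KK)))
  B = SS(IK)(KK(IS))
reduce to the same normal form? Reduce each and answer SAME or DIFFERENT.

Term A:
  start: KK(IS)I(K(II(KK)))
  [1] KI(K(II(KK)))
  [2] I

Term B:
  start: SS(IK)(KK(IS))
  [1] S(KK(IS))(IK(KK(IS)))
  [2] SK(IK(KK(IS)))
  [3] SK(K(KK(IS)))
  [4] SK(KK)

Answer: DIFFERENT — A ⇓ I, B ⇓ SK(KK)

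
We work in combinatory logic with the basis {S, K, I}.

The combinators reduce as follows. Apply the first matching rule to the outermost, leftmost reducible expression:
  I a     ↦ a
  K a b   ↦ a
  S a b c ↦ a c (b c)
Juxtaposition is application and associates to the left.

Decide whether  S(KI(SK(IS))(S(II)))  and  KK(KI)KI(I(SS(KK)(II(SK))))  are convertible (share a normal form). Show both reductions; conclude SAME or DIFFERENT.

Term A:
  start: S(KI(SK(IS))(S(II)))
  step 1: S(I(S(II)))
  step 2: S(S(II))
  step 3: S(SI)

Term B:
  start: KK(KI)KI(I(SS(KK)(II(SK))))
  step 1: KKI(I(SS(KK)(II(SK))))
  step 2: K(I(SS(KK)(II(SK))))
  step 3: K(SS(KK)(II(SK)))
  step 4: K(S(II(SK))(KK(II(SK))))
  step 5: K(S(I(SK))(KK(II(SK))))
  step 6: K(S(SK)(KK(II(SK))))
  step 7: K(S(SK)K)

Answer: DIFFERENT — A ⇓ S(SI), B ⇓ K(S(SK)K)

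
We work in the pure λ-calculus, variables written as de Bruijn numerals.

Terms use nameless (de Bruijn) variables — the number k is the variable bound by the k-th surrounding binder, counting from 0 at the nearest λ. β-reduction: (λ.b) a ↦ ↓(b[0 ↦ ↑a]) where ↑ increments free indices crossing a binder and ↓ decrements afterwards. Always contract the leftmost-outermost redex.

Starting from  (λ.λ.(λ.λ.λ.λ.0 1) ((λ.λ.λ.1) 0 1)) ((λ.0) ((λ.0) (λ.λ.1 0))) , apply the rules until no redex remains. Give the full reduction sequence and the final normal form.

  start: (λ.λ.(λ.λ.λ.λ.0 1) ((λ.λ.λ.1) 0 1)) ((λ.0) ((λ.0) (λ.λ.1 0)))
  [1] λ.(λ.λ.λ.λ.0 1) ((λ.λ.λ.1) 0 ((λ.0) ((λ.0) (λ.λ.1 0))))
  [2] λ.λ.λ.λ.0 1

Answer: normal form = λ.λ.λ.λ.0 1  (in 2 steps)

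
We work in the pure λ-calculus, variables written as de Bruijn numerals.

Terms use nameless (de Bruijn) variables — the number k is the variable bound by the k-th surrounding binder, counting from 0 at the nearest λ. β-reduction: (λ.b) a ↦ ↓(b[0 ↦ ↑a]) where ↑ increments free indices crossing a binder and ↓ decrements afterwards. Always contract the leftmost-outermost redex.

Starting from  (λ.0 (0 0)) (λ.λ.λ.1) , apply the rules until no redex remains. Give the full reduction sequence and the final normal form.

  start: (λ.0 (0 0)) (λ.λ.λ.1)
  step 1: (λ.λ.λ.1) ((λ.λ.λ.1) (λ.λ.λ.1))
  step 2: λ.λ.1

Answer: normal form = λ.λ.1  (in 2 steps)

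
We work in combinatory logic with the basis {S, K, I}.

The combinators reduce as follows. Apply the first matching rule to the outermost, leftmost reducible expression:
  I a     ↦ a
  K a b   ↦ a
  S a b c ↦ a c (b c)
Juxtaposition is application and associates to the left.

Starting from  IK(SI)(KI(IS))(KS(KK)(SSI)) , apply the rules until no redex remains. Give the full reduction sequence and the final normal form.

Answer: normal form = SI(S(SSI))  (in 3 steps)

Reduction:
  start: IK(SI)(KI(IS))(KS(KK)(SSI))
  step 1: K(SI)(KI(IS))(KS(KK)(SSI))
  step 2: SI(KS(KK)(SSI))
  step 3: SI(S(SSI))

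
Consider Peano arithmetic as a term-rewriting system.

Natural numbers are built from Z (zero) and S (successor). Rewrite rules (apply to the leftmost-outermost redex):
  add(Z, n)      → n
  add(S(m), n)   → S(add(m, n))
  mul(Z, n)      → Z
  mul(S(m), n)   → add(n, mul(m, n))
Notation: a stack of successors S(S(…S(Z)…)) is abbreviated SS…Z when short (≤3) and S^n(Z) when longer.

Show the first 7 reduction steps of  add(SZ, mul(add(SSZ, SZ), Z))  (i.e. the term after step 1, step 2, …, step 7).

Answer: after 7 steps: S(add(Z, mul(add(Z, SZ), Z)))

Derivation:
  start: add(SZ, mul(add(SSZ, SZ), Z))
  →1  S(add(Z, mul(add(SSZ, SZ), Z)))
  →2  S(mul(add(SSZ, SZ), Z))
  →3  S(mul(S(add(SZ, SZ)), Z))
  →4  S(add(Z, mul(add(SZ, SZ), Z)))
  →5  S(mul(add(SZ, SZ), Z))
  →6  S(mul(S(add(Z, SZ)), Z))
  →7  S(add(Z, mul(add(Z, SZ), Z)))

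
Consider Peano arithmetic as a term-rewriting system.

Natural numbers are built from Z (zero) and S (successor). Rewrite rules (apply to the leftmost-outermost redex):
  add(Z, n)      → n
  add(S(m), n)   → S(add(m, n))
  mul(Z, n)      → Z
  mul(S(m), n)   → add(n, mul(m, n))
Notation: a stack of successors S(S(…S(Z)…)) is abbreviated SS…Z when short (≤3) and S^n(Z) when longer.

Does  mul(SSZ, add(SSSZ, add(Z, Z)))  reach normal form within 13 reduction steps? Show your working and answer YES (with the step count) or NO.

Answer: NO — after 13 steps the term is S(S(S(S(add(add(SSZ, add(Z, Z)), mul(Z, add(SSSZ, add(Z, Z)))))))), not yet normal

Derivation:
  start: mul(SSZ, add(SSSZ, add(Z, Z)))
  [1] add(add(SSSZ, add(Z, Z)), mul(SZ, add(SSSZ, add(Z, Z))))
  [2] add(S(add(SSZ, add(Z, Z))), mul(SZ, add(SSSZ, add(Z, Z))))
  [3] S(add(add(SSZ, add(Z, Z)), mul(SZ, add(SSSZ, add(Z, Z)))))
  [4] S(add(S(add(SZ, add(Z, Z))), mul(SZ, add(SSSZ, add(Z, Z)))))
  [5] S(S(add(add(SZ, add(Z, Z)), mul(SZ, add(SSSZ, add(Z, Z))))))
  [6] S(S(add(S(add(Z, add(Z, Z))), mul(SZ, add(SSSZ, add(Z, Z))))))
  [7] S(S(S(add(add(Z, add(Z, Z)), mul(SZ, add(SSSZ, add(Z, Z)))))))
  [8] S(S(S(add(add(Z, Z), mul(SZ, add(SSSZ, add(Z, Z)))))))
  [9] S(S(S(add(Z, mul(SZ, add(SSSZ, add(Z, Z)))))))
  [10] S(S(S(mul(SZ, add(SSSZ, add(Z, Z))))))
  [11] S(S(S(add(add(SSSZ, add(Z, Z)), mul(Z, add(SSSZ, add(Z, Z)))))))
  [12] S(S(S(add(S(add(SSZ, add(Z, Z))), mul(Z, add(SSSZ, add(Z, Z)))))))
  [13] S(S(S(S(add(add(SSZ, add(Z, Z)), mul(Z, add(SSSZ, add(Z, Z))))))))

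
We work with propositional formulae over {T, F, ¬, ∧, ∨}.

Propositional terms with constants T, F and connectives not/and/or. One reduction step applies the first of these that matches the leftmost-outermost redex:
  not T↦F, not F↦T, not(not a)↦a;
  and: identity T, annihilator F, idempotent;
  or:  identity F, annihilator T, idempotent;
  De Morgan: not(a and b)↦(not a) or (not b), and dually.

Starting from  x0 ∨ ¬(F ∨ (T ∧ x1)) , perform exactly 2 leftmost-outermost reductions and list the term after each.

Answer: after 2 steps: x0 ∨ (T ∧ ¬(T ∧ x1))

Working:
  start: x0 ∨ ¬(F ∨ (T ∧ x1))
  →1  x0 ∨ (¬F ∧ ¬(T ∧ x1))
  →2  x0 ∨ (T ∧ ¬(T ∧ x1))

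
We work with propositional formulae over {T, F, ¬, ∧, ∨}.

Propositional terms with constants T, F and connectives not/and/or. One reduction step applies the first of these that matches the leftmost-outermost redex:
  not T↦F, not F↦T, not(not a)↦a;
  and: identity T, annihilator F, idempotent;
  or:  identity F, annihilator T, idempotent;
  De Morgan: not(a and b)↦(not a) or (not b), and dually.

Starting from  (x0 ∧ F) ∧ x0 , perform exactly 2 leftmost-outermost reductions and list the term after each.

Answer: after 2 steps: F

Working:
  start: (x0 ∧ F) ∧ x0
  step 1: F ∧ x0
  step 2: F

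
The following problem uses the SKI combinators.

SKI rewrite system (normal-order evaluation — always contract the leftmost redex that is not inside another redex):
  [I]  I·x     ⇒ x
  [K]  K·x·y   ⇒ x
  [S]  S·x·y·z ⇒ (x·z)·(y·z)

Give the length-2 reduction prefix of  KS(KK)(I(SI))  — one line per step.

  start: KS(KK)(I(SI))
  [1] S(I(SI))
  [2] S(SI)

Answer: after 2 steps: S(SI)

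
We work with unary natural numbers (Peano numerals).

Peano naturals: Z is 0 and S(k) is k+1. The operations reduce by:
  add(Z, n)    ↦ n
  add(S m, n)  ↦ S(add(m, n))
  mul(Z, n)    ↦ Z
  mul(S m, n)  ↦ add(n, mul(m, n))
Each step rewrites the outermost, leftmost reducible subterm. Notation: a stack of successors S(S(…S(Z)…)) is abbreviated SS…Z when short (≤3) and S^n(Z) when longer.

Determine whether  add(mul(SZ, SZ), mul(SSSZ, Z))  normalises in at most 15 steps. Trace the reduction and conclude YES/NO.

  start: add(mul(SZ, SZ), mul(SSSZ, Z))
  →1  add(add(SZ, mul(Z, SZ)), mul(SSSZ, Z))
  →2  add(S(add(Z, mul(Z, SZ))), mul(SSSZ, Z))
  →3  S(add(add(Z, mul(Z, SZ)), mul(SSSZ, Z)))
  →4  S(add(mul(Z, SZ), mul(SSSZ, Z)))
  →5  S(add(Z, mul(SSSZ, Z)))
  →6  S(mul(SSSZ, Z))
  →7  S(add(Z, mul(SSZ, Z)))
  →8  S(mul(SSZ, Z))
  →9  S(add(Z, mul(SZ, Z)))
  →10  S(mul(SZ, Z))
  →11  S(add(Z, mul(Z, Z)))
  →12  S(mul(Z, Z))
  →13  SZ

Answer: YES — reaches normal form SZ in 13 ≤ 15 steps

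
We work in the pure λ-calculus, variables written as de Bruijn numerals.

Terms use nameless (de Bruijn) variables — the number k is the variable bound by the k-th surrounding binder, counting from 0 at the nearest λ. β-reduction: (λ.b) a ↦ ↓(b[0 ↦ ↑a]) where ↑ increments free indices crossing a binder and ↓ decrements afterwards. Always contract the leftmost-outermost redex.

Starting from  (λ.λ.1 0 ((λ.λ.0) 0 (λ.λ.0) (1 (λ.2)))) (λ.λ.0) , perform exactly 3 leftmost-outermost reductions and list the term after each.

  start: (λ.λ.1 0 ((λ.λ.0) 0 (λ.λ.0) (1 (λ.2)))) (λ.λ.0)
  →1  λ.(λ.λ.0) 0 ((λ.λ.0) 0 (λ.λ.0) ((λ.λ.0) (λ.λ.λ.0)))
  →2  λ.(λ.0) ((λ.λ.0) 0 (λ.λ.0) ((λ.λ.0) (λ.λ.λ.0)))
  →3  λ.(λ.λ.0) 0 (λ.λ.0) ((λ.λ.0) (λ.λ.λ.0))

Answer: after 3 steps: λ.(λ.λ.0) 0 (λ.λ.0) ((λ.λ.0) (λ.λ.λ.0))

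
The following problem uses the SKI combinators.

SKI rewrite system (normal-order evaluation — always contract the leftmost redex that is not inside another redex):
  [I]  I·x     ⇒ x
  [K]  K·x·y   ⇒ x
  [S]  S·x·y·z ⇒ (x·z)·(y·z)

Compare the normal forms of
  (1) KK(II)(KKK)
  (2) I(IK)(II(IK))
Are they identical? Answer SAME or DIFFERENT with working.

Term A:
  start: KK(II)(KKK)
  →1  K(KKK)
  →2  KK

Term B:
  start: I(IK)(II(IK))
  →1  IK(II(IK))
  →2  K(II(IK))
  →3  K(I(IK))
  →4  K(IK)
  →5  KK

Answer: SAME — A ⇓ KK, B ⇓ KK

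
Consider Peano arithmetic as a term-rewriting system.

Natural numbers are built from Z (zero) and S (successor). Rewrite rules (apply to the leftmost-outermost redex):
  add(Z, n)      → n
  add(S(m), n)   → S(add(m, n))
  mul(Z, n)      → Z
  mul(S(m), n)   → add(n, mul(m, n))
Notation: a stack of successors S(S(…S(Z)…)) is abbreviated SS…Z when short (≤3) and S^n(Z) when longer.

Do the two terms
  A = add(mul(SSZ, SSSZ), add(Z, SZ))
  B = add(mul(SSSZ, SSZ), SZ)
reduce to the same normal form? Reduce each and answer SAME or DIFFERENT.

Term A:
  start: add(mul(SSZ, SSSZ), add(Z, SZ))
  →1  add(add(SSSZ, mul(SZ, SSSZ)), add(Z, SZ))
  →2  add(S(add(SSZ, mul(SZ, SSSZ))), add(Z, SZ))
  →3  S(add(add(SSZ, mul(SZ, SSSZ)), add(Z, SZ)))
  →4  S(add(S(add(SZ, mul(SZ, SSSZ))), add(Z, SZ)))
  →5  S(S(add(add(SZ, mul(SZ, SSSZ)), add(Z, SZ))))
  →6  S(S(add(S(add(Z, mul(SZ, SSSZ))), add(Z, SZ))))
  →7  S(S(S(add(add(Z, mul(SZ, SSSZ)), add(Z, SZ)))))
  →8  S(S(S(add(mul(SZ, SSSZ), add(Z, SZ)))))
  →9  S(S(S(add(add(SSSZ, mul(Z, SSSZ)), add(Z, SZ)))))
  →10  S(S(S(add(S(add(SSZ, mul(Z, SSSZ))), add(Z, SZ)))))
  →11  S(S(S(S(add(add(SSZ, mul(Z, SSSZ)), add(Z, SZ))))))
  →12  S(S(S(S(add(S(add(SZ, mul(Z, SSSZ))), add(Z, SZ))))))
  →13  S(S(S(S(S(add(add(SZ, mul(Z, SSSZ)), add(Z, SZ)))))))
  →14  S(S(S(S(S(add(S(add(Z, mul(Z, SSSZ))), add(Z, SZ)))))))
  →15  S(S(S(S(S(S(add(add(Z, mul(Z, SSSZ)), add(Z, SZ))))))))
  →16  S(S(S(S(S(S(add(mul(Z, SSSZ), add(Z, SZ))))))))
  →17  S(S(S(S(S(S(add(Z, add(Z, SZ))))))))
  →18  S(S(S(S(S(S(add(Z, SZ)))))))
  →19  S^7(Z)

Term B:
  start: add(mul(SSSZ, SSZ), SZ)
  →1  add(add(SSZ, mul(SSZ, SSZ)), SZ)
  →2  add(S(add(SZ, mul(SSZ, SSZ))), SZ)
  →3  S(add(add(SZ, mul(SSZ, SSZ)), SZ))
  →4  S(add(S(add(Z, mul(SSZ, SSZ))), SZ))
  →5  S(S(add(add(Z, mul(SSZ, SSZ)), SZ)))
  →6  S(S(add(mul(SSZ, SSZ), SZ)))
  →7  S(S(add(add(SSZ, mul(SZ, SSZ)), SZ)))
  →8  S(S(add(S(add(SZ, mul(SZ, SSZ))), SZ)))
  →9  S(S(S(add(add(SZ, mul(SZ, SSZ)), SZ))))
  →10  S(S(S(add(S(add(Z, mul(SZ, SSZ))), SZ))))
  →11  S(S(S(S(add(add(Z, mul(SZ, SSZ)), SZ)))))
  →12  S(S(S(S(add(mul(SZ, SSZ), SZ)))))
  →13  S(S(S(S(add(add(SSZ, mul(Z, SSZ)), SZ)))))
  →14  S(S(S(S(add(S(add(SZ, mul(Z, SSZ))), SZ)))))
  →15  S(S(S(S(S(add(add(SZ, mul(Z, SSZ)), SZ))))))
  →16  S(S(S(S(S(add(S(add(Z, mul(Z, SSZ))), SZ))))))
  →17  S(S(S(S(S(S(add(add(Z, mul(Z, SSZ)), SZ)))))))
  →18  S(S(S(S(S(S(add(mul(Z, SSZ), SZ)))))))
  →19  S(S(S(S(S(S(add(Z, SZ)))))))
  →20  S^7(Z)

Answer: SAME — A ⇓ S^7(Z), B ⇓ S^7(Z)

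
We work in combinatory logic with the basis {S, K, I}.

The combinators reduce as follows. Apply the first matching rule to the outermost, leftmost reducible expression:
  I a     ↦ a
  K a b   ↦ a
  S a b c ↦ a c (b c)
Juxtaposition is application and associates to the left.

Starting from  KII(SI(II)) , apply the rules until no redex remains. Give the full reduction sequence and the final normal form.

Answer: normal form = SII  (in 3 steps)

Reduction:
  start: KII(SI(II))
  [1] I(SI(II))
  [2] SI(II)
  [3] SII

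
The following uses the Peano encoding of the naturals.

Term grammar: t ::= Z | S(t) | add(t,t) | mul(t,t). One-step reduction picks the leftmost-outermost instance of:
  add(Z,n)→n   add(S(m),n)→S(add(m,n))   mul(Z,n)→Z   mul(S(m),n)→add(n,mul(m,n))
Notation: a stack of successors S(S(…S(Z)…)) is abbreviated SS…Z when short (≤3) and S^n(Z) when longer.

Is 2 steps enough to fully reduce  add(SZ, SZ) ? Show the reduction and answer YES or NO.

Answer: YES — reaches normal form SSZ in 2 ≤ 2 steps

Reduction:
  start: add(SZ, SZ)
  [1] S(add(Z, SZ))
  [2] SSZ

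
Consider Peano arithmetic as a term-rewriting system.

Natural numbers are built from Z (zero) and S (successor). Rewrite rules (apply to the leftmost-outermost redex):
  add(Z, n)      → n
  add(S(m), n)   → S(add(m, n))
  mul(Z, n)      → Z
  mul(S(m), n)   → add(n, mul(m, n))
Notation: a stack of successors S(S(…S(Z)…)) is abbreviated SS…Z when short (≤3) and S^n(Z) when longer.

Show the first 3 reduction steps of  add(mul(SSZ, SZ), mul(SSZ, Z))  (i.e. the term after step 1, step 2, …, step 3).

Answer: after 3 steps: S(add(add(Z, mul(SZ, SZ)), mul(SSZ, Z)))

Reduction:
  start: add(mul(SSZ, SZ), mul(SSZ, Z))
  →1  add(add(SZ, mul(SZ, SZ)), mul(SSZ, Z))
  →2  add(S(add(Z, mul(SZ, SZ))), mul(SSZ, Z))
  →3  S(add(add(Z, mul(SZ, SZ)), mul(SSZ, Z)))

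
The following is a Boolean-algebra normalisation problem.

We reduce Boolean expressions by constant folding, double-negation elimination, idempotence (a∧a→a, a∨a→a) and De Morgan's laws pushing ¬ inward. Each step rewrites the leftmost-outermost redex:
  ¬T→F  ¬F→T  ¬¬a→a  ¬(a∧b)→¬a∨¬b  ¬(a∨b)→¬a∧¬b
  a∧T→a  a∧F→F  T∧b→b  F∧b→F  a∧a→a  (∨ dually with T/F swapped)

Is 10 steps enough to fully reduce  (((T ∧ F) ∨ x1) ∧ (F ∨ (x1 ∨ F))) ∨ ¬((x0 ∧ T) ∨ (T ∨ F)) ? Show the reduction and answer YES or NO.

  start: (((T ∧ F) ∨ x1) ∧ (F ∨ (x1 ∨ F))) ∨ ¬((x0 ∧ T) ∨ (T ∨ F))
  step 1: ((F ∨ x1) ∧ (F ∨ (x1 ∨ F))) ∨ ¬((x0 ∧ T) ∨ (T ∨ F))
  step 2: (x1 ∧ (F ∨ (x1 ∨ F))) ∨ ¬((x0 ∧ T) ∨ (T ∨ F))
  step 3: (x1 ∧ (x1 ∨ F)) ∨ ¬((x0 ∧ T) ∨ (T ∨ F))
  step 4: (x1 ∧ x1) ∨ ¬((x0 ∧ T) ∨ (T ∨ F))
  step 5: x1 ∨ ¬((x0 ∧ T) ∨ (T ∨ F))
  step 6: x1 ∨ (¬(x0 ∧ T) ∧ ¬(T ∨ F))
  step 7: x1 ∨ ((¬x0 ∨ ¬T) ∧ ¬(T ∨ F))
  step 8: x1 ∨ ((¬x0 ∨ F) ∧ ¬(T ∨ F))
  step 9: x1 ∨ (¬x0 ∧ ¬(T ∨ F))
  step 10: x1 ∨ (¬x0 ∧ (¬T ∧ ¬F))

Answer: NO — after 10 steps the term is x1 ∨ (¬x0 ∧ (¬T ∧ ¬F)), not yet normal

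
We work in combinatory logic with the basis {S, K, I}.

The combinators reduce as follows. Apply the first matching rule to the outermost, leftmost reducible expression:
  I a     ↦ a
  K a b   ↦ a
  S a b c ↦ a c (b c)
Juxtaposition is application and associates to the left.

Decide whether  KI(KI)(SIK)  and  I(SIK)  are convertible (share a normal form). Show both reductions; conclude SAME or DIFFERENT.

Term A:
  start: KI(KI)(SIK)
  step 1: I(SIK)
  step 2: SIK

Term B:
  start: I(SIK)
  step 1: SIK

Answer: SAME — A ⇓ SIK, B ⇓ SIK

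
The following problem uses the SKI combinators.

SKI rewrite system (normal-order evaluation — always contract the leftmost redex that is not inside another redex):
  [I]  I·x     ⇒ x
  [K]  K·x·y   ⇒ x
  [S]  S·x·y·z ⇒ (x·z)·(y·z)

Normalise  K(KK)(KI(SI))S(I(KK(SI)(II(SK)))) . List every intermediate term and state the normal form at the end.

Answer: normal form = K(K(SK))  (in 6 steps)

Derivation:
  start: K(KK)(KI(SI))S(I(KK(SI)(II(SK))))
  [1] KKS(I(KK(SI)(II(SK))))
  [2] K(I(KK(SI)(II(SK))))
  [3] K(KK(SI)(II(SK)))
  [4] K(K(II(SK)))
  [5] K(K(I(SK)))
  [6] K(K(SK))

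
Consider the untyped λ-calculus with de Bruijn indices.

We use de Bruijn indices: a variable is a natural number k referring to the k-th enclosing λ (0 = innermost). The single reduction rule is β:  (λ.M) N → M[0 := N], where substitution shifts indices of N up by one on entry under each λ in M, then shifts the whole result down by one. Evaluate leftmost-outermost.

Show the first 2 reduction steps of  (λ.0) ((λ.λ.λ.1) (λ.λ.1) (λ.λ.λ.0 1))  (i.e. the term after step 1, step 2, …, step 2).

Answer: after 2 steps: (λ.λ.1) (λ.λ.λ.0 1)

Working:
  start: (λ.0) ((λ.λ.λ.1) (λ.λ.1) (λ.λ.λ.0 1))
  →1  (λ.λ.λ.1) (λ.λ.1) (λ.λ.λ.0 1)
  →2  (λ.λ.1) (λ.λ.λ.0 1)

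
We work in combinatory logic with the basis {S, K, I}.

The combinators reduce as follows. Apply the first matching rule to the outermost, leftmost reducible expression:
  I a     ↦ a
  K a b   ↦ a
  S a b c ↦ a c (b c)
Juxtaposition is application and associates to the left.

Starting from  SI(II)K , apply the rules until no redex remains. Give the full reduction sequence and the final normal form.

Answer: normal form = KK  (in 4 steps)

Reduction:
  start: SI(II)K
  [1] IK(IIK)
  [2] K(IIK)
  [3] K(IK)
  [4] KK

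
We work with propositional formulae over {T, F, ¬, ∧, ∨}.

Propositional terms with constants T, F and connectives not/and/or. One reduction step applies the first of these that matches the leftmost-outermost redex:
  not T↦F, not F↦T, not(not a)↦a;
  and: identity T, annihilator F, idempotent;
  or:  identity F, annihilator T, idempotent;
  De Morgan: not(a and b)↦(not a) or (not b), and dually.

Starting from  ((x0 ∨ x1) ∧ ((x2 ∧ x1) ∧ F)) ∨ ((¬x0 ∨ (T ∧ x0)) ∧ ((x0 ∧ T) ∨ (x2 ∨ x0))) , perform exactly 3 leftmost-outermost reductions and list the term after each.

Answer: after 3 steps: (¬x0 ∨ (T ∧ x0)) ∧ ((x0 ∧ T) ∨ (x2 ∨ x0))

Working:
  start: ((x0 ∨ x1) ∧ ((x2 ∧ x1) ∧ F)) ∨ ((¬x0 ∨ (T ∧ x0)) ∧ ((x0 ∧ T) ∨ (x2 ∨ x0)))
  →1  ((x0 ∨ x1) ∧ F) ∨ ((¬x0 ∨ (T ∧ x0)) ∧ ((x0 ∧ T) ∨ (x2 ∨ x0)))
  →2  F ∨ ((¬x0 ∨ (T ∧ x0)) ∧ ((x0 ∧ T) ∨ (x2 ∨ x0)))
  →3  (¬x0 ∨ (T ∧ x0)) ∧ ((x0 ∧ T) ∨ (x2 ∨ x0))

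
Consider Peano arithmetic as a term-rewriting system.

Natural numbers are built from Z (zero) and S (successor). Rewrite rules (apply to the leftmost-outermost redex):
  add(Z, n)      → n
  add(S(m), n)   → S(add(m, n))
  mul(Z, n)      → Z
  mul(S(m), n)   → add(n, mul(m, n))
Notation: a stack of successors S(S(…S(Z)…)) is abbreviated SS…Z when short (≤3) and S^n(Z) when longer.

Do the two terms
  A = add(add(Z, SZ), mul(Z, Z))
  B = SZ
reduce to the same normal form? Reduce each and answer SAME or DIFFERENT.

Term A:
  start: add(add(Z, SZ), mul(Z, Z))
  [1] add(SZ, mul(Z, Z))
  [2] S(add(Z, mul(Z, Z)))
  [3] S(mul(Z, Z))
  [4] SZ

Term B:
  start: SZ

Answer: SAME — A ⇓ SZ, B ⇓ SZ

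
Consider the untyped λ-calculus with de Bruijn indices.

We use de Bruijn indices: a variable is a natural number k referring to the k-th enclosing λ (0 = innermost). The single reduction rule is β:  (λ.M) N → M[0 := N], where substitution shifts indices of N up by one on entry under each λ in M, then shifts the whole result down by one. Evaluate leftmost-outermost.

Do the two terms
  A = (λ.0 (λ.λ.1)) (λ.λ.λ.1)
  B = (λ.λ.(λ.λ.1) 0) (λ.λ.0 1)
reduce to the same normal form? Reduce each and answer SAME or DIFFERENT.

Term A:
  start: (λ.0 (λ.λ.1)) (λ.λ.λ.1)
  [1] (λ.λ.λ.1) (λ.λ.1)
  [2] λ.λ.1

Term B:
  start: (λ.λ.(λ.λ.1) 0) (λ.λ.0 1)
  [1] λ.(λ.λ.1) 0
  [2] λ.λ.1

Answer: SAME — A ⇓ λ.λ.1, B ⇓ λ.λ.1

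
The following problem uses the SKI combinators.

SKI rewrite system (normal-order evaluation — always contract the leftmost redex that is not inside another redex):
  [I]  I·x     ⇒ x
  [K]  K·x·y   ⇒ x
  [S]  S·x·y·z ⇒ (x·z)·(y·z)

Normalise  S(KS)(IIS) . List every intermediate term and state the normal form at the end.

Answer: normal form = S(KS)S  (in 2 steps)

Reduction:
  start: S(KS)(IIS)
  step 1: S(KS)(IS)
  step 2: S(KS)S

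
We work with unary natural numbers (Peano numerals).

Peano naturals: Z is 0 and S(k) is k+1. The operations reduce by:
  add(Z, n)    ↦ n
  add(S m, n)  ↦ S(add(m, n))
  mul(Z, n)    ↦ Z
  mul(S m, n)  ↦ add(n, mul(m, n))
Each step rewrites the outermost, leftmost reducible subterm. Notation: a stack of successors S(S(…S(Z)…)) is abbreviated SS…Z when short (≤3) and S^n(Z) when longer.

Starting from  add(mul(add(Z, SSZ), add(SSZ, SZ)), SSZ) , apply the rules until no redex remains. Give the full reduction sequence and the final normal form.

Answer: normal form = S^8(Z)  (in 25 steps)

Working:
  start: add(mul(add(Z, SSZ), add(SSZ, SZ)), SSZ)
  [1] add(mul(SSZ, add(SSZ, SZ)), SSZ)
  [2] add(add(add(SSZ, SZ), mul(SZ, add(SSZ, SZ))), SSZ)
  [3] add(add(S(add(SZ, SZ)), mul(SZ, add(SSZ, SZ))), SSZ)
  [4] add(S(add(add(SZ, SZ), mul(SZ, add(SSZ, SZ)))), SSZ)
  [5] S(add(add(add(SZ, SZ), mul(SZ, add(SSZ, SZ))), SSZ))
  [6] S(add(add(S(add(Z, SZ)), mul(SZ, add(SSZ, SZ))), SSZ))
  [7] S(add(S(add(add(Z, SZ), mul(SZ, add(SSZ, SZ)))), SSZ))
  [8] S(S(add(add(add(Z, SZ), mul(SZ, add(SSZ, SZ))), SSZ)))
  [9] S(S(add(add(SZ, mul(SZ, add(SSZ, SZ))), SSZ)))
  [10] S(S(add(S(add(Z, mul(SZ, add(SSZ, SZ)))), SSZ)))
  [11] S(S(S(add(add(Z, mul(SZ, add(SSZ, SZ))), SSZ))))
  [12] S(S(S(add(mul(SZ, add(SSZ, SZ)), SSZ))))
  [13] S(S(S(add(add(add(SSZ, SZ), mul(Z, add(SSZ, SZ))), SSZ))))
  [14] S(S(S(add(add(S(add(SZ, SZ)), mul(Z, add(SSZ, SZ))), SSZ))))
  [15] S(S(S(add(S(add(add(SZ, SZ), mul(Z, add(SSZ, SZ)))), SSZ))))
  [16] S(S(S(S(add(add(add(SZ, SZ), mul(Z, add(SSZ, SZ))), SSZ)))))
  [17] S(S(S(S(add(add(S(add(Z, SZ)), mul(Z, add(SSZ, SZ))), SSZ)))))
  [18] S(S(S(S(add(S(add(add(Z, SZ), mul(Z, add(SSZ, SZ)))), SSZ)))))
  [19] S(S(S(S(S(add(add(add(Z, SZ), mul(Z, add(SSZ, SZ))), SSZ))))))
  [20] S(S(S(S(S(add(add(SZ, mul(Z, add(SSZ, SZ))), SSZ))))))
  [21] S(S(S(S(S(add(S(add(Z, mul(Z, add(SSZ, SZ)))), SSZ))))))
  [22] S(S(S(S(S(S(add(add(Z, mul(Z, add(SSZ, SZ))), SSZ)))))))
  [23] S(S(S(S(S(S(add(mul(Z, add(SSZ, SZ)), SSZ)))))))
  [24] S(S(S(S(S(S(add(Z, SSZ)))))))
  [25] S^8(Z)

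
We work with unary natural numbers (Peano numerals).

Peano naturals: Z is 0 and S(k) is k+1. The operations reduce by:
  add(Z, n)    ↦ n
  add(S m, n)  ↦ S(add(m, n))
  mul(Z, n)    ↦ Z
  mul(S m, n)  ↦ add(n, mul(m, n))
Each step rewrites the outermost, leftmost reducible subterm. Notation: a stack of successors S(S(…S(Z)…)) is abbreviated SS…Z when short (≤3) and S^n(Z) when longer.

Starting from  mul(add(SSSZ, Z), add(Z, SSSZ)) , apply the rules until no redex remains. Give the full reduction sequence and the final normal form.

Answer: normal form = S^9(Z)  (in 23 steps)

Working:
  start: mul(add(SSSZ, Z), add(Z, SSSZ))
  step 1: mul(S(add(SSZ, Z)), add(Z, SSSZ))
  step 2: add(add(Z, SSSZ), mul(add(SSZ, Z), add(Z, SSSZ)))
  step 3: add(SSSZ, mul(add(SSZ, Z), add(Z, SSSZ)))
  step 4: S(add(SSZ, mul(add(SSZ, Z), add(Z, SSSZ))))
  step 5: S(S(add(SZ, mul(add(SSZ, Z), add(Z, SSSZ)))))
  step 6: S(S(S(add(Z, mul(add(SSZ, Z), add(Z, SSSZ))))))
  step 7: S(S(S(mul(add(SSZ, Z), add(Z, SSSZ)))))
  step 8: S(S(S(mul(S(add(SZ, Z)), add(Z, SSSZ)))))
  step 9: S(S(S(add(add(Z, SSSZ), mul(add(SZ, Z), add(Z, SSSZ))))))
  step 10: S(S(S(add(SSSZ, mul(add(SZ, Z), add(Z, SSSZ))))))
  step 11: S(S(S(S(add(SSZ, mul(add(SZ, Z), add(Z, SSSZ)))))))
  step 12: S(S(S(S(S(add(SZ, mul(add(SZ, Z), add(Z, SSSZ))))))))
  step 13: S(S(S(S(S(S(add(Z, mul(add(SZ, Z), add(Z, SSSZ)))))))))
  step 14: S(S(S(S(S(S(mul(add(SZ, Z), add(Z, SSSZ))))))))
  step 15: S(S(S(S(S(S(mul(S(add(Z, Z)), add(Z, SSSZ))))))))
  step 16: S(S(S(S(S(S(add(add(Z, SSSZ), mul(add(Z, Z), add(Z, SSSZ)))))))))
  step 17: S(S(S(S(S(S(add(SSSZ, mul(add(Z, Z), add(Z, SSSZ)))))))))
  step 18: S(S(S(S(S(S(S(add(SSZ, mul(add(Z, Z), add(Z, SSSZ))))))))))
  step 19: S(S(S(S(S(S(S(S(add(SZ, mul(add(Z, Z), add(Z, SSSZ)))))))))))
  step 20: S(S(S(S(S(S(S(S(S(add(Z, mul(add(Z, Z), add(Z, SSSZ))))))))))))
  step 21: S(S(S(S(S(S(S(S(S(mul(add(Z, Z), add(Z, SSSZ)))))))))))
  step 22: S(S(S(S(S(S(S(S(S(mul(Z, add(Z, SSSZ)))))))))))
  step 23: S^9(Z)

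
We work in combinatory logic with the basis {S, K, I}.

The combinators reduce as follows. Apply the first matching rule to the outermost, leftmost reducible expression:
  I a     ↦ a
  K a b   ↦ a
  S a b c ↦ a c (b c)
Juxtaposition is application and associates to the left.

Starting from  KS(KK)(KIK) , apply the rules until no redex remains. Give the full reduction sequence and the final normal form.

  start: KS(KK)(KIK)
  [1] S(KIK)
  [2] SI

Answer: normal form = SI  (in 2 steps)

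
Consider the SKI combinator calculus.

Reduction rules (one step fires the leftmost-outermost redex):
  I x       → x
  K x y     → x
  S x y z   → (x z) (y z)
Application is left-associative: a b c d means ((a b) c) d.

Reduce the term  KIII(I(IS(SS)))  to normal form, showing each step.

  start: KIII(I(IS(SS)))
  step 1: II(I(IS(SS)))
  step 2: I(I(IS(SS)))
  step 3: I(IS(SS))
  step 4: IS(SS)
  step 5: S(SS)

Answer: normal form = S(SS)  (in 5 steps)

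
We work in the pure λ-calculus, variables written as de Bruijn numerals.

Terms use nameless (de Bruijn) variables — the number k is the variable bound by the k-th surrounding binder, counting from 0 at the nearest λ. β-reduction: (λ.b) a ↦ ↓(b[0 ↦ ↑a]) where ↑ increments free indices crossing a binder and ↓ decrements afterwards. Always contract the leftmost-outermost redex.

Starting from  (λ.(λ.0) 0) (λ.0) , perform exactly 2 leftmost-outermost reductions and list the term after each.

Answer: after 2 steps: λ.0

Reduction:
  start: (λ.(λ.0) 0) (λ.0)
  →1  (λ.0) (λ.0)
  →2  λ.0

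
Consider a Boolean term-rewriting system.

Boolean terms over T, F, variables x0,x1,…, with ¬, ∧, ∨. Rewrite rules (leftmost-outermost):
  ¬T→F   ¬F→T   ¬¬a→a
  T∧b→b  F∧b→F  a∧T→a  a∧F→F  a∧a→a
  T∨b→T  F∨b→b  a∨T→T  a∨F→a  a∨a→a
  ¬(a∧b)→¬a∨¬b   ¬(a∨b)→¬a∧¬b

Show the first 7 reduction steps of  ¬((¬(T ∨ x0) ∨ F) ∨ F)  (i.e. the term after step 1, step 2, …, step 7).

Answer: after 7 steps: T

Reduction:
  start: ¬((¬(T ∨ x0) ∨ F) ∨ F)
  →1  ¬(¬(T ∨ x0) ∨ F) ∧ ¬F
  →2  (¬¬(T ∨ x0) ∧ ¬F) ∧ ¬F
  →3  ((T ∨ x0) ∧ ¬F) ∧ ¬F
  →4  (T ∧ ¬F) ∧ ¬F
  →5  ¬F ∧ ¬F
  →6  ¬F
  →7  T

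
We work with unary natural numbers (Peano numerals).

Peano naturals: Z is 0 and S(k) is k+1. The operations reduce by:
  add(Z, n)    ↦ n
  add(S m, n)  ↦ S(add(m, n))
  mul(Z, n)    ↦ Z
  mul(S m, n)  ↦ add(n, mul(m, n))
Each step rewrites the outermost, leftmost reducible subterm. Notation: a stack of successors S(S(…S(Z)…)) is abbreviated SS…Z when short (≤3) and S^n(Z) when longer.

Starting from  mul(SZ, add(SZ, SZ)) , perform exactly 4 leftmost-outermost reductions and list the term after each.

  start: mul(SZ, add(SZ, SZ))
  [1] add(add(SZ, SZ), mul(Z, add(SZ, SZ)))
  [2] add(S(add(Z, SZ)), mul(Z, add(SZ, SZ)))
  [3] S(add(add(Z, SZ), mul(Z, add(SZ, SZ))))
  [4] S(add(SZ, mul(Z, add(SZ, SZ))))

Answer: after 4 steps: S(add(SZ, mul(Z, add(SZ, SZ))))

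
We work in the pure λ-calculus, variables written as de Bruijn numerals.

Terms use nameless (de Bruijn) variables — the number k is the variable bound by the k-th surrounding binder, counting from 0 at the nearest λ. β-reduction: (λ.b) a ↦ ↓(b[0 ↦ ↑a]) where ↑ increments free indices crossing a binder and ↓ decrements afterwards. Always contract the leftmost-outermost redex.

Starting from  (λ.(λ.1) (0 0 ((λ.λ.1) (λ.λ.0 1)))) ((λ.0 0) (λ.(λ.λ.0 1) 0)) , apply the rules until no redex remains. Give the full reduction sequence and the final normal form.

Answer: normal form = λ.0 (λ.λ.0 1)  (in 6 steps)

Derivation:
  start: (λ.(λ.1) (0 0 ((λ.λ.1) (λ.λ.0 1)))) ((λ.0 0) (λ.(λ.λ.0 1) 0))
  [1] (λ.(λ.0 0) (λ.(λ.λ.0 1) 0)) ((λ.0 0) (λ.(λ.λ.0 1) 0) ((λ.0 0) (λ.(λ.λ.0 1) 0)) ((λ.λ.1) (λ.λ.0 1)))
  [2] (λ.0 0) (λ.(λ.λ.0 1) 0)
  [3] (λ.(λ.λ.0 1) 0) (λ.(λ.λ.0 1) 0)
  [4] (λ.λ.0 1) (λ.(λ.λ.0 1) 0)
  [5] λ.0 (λ.(λ.λ.0 1) 0)
  [6] λ.0 (λ.λ.0 1)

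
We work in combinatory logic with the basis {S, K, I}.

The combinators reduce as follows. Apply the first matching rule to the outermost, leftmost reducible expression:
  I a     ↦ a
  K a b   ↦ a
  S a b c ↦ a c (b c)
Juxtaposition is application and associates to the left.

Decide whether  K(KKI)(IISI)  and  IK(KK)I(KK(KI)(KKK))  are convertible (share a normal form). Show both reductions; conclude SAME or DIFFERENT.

Answer: SAME — A ⇓ K, B ⇓ K

Derivation:
Term A:
  start: K(KKI)(IISI)
  →1  KKI
  →2  K

Term B:
  start: IK(KK)I(KK(KI)(KKK))
  →1  K(KK)I(KK(KI)(KKK))
  →2  KK(KK(KI)(KKK))
  →3  K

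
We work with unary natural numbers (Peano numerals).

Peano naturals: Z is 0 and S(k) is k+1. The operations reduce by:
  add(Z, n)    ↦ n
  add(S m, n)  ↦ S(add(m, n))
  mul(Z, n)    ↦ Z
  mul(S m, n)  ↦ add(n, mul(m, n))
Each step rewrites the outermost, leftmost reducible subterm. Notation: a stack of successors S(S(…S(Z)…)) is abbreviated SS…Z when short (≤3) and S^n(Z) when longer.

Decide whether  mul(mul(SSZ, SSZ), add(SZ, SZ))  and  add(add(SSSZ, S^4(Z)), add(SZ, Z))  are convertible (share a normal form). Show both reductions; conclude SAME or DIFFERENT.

Term A:
  start: mul(mul(SSZ, SSZ), add(SZ, SZ))
  step 1: mul(add(SSZ, mul(SZ, SSZ)), add(SZ, SZ))
  step 2: mul(S(add(SZ, mul(SZ, SSZ))), add(SZ, SZ))
  step 3: add(add(SZ, SZ), mul(add(SZ, mul(SZ, SSZ)), add(SZ, SZ)))
  step 4: add(S(add(Z, SZ)), mul(add(SZ, mul(SZ, SSZ)), add(SZ, SZ)))
  step 5: S(add(add(Z, SZ), mul(add(SZ, mul(SZ, SSZ)), add(SZ, SZ))))
  step 6: S(add(SZ, mul(add(SZ, mul(SZ, SSZ)), add(SZ, SZ))))
  step 7: S(S(add(Z, mul(add(SZ, mul(SZ, SSZ)), add(SZ, SZ)))))
  step 8: S(S(mul(add(SZ, mul(SZ, SSZ)), add(SZ, SZ))))
  step 9: S(S(mul(S(add(Z, mul(SZ, SSZ))), add(SZ, SZ))))
  step 10: S(S(add(add(SZ, SZ), mul(add(Z, mul(SZ, SSZ)), add(SZ, SZ)))))
  step 11: S(S(add(S(add(Z, SZ)), mul(add(Z, mul(SZ, SSZ)), add(SZ, SZ)))))
  step 12: S(S(S(add(add(Z, SZ), mul(add(Z, mul(SZ, SSZ)), add(SZ, SZ))))))
  step 13: S(S(S(add(SZ, mul(add(Z, mul(SZ, SSZ)), add(SZ, SZ))))))
  step 14: S(S(S(S(add(Z, mul(add(Z, mul(SZ, SSZ)), add(SZ, SZ)))))))
  step 15: S(S(S(S(mul(add(Z, mul(SZ, SSZ)), add(SZ, SZ))))))
  step 16: S(S(S(S(mul(mul(SZ, SSZ), add(SZ, SZ))))))
  step 17: S(S(S(S(mul(add(SSZ, mul(Z, SSZ)), add(SZ, SZ))))))
  step 18: S(S(S(S(mul(S(add(SZ, mul(Z, SSZ))), add(SZ, SZ))))))
  step 19: S(S(S(S(add(add(SZ, SZ), mul(add(SZ, mul(Z, SSZ)), add(SZ, SZ)))))))
  step 20: S(S(S(S(add(S(add(Z, SZ)), mul(add(SZ, mul(Z, SSZ)), add(SZ, SZ)))))))
  step 21: S(S(S(S(S(add(add(Z, SZ), mul(add(SZ, mul(Z, SSZ)), add(SZ, SZ))))))))
  step 22: S(S(S(S(S(add(SZ, mul(add(SZ, mul(Z, SSZ)), add(SZ, SZ))))))))
  step 23: S(S(S(S(S(S(add(Z, mul(add(SZ, mul(Z, SSZ)), add(SZ, SZ)))))))))
  step 24: S(S(S(S(S(S(mul(add(SZ, mul(Z, SSZ)), add(SZ, SZ))))))))
  step 25: S(S(S(S(S(S(mul(S(add(Z, mul(Z, SSZ))), add(SZ, SZ))))))))
  step 26: S(S(S(S(S(S(add(add(SZ, SZ), mul(add(Z, mul(Z, SSZ)), add(SZ, SZ)))))))))
  step 27: S(S(S(S(S(S(add(S(add(Z, SZ)), mul(add(Z, mul(Z, SSZ)), add(SZ, SZ)))))))))
  step 28: S(S(S(S(S(S(S(add(add(Z, SZ), mul(add(Z, mul(Z, SSZ)), add(SZ, SZ))))))))))
  step 29: S(S(S(S(S(S(S(add(SZ, mul(add(Z, mul(Z, SSZ)), add(SZ, SZ))))))))))
  step 30: S(S(S(S(S(S(S(S(add(Z, mul(add(Z, mul(Z, SSZ)), add(SZ, SZ)))))))))))
  step 31: S(S(S(S(S(S(S(S(mul(add(Z, mul(Z, SSZ)), add(SZ, SZ))))))))))
  step 32: S(S(S(S(S(S(S(S(mul(mul(Z, SSZ), add(SZ, SZ))))))))))
  step 33: S(S(S(S(S(S(S(S(mul(Z, add(SZ, SZ))))))))))
  step 34: S^8(Z)

Term B:
  start: add(add(SSSZ, S^4(Z)), add(SZ, Z))
  step 1: add(S(add(SSZ, S^4(Z))), add(SZ, Z))
  step 2: S(add(add(SSZ, S^4(Z)), add(SZ, Z)))
  step 3: S(add(S(add(SZ, S^4(Z))), add(SZ, Z)))
  step 4: S(S(add(add(SZ, S^4(Z)), add(SZ, Z))))
  step 5: S(S(add(S(add(Z, S^4(Z))), add(SZ, Z))))
  step 6: S(S(S(add(add(Z, S^4(Z)), add(SZ, Z)))))
  step 7: S(S(S(add(S^4(Z), add(SZ, Z)))))
  step 8: S(S(S(S(add(SSSZ, add(SZ, Z))))))
  step 9: S(S(S(S(S(add(SSZ, add(SZ, Z)))))))
  step 10: S(S(S(S(S(S(add(SZ, add(SZ, Z))))))))
  step 11: S(S(S(S(S(S(S(add(Z, add(SZ, Z)))))))))
  step 12: S(S(S(S(S(S(S(add(SZ, Z))))))))
  step 13: S(S(S(S(S(S(S(S(add(Z, Z)))))))))
  step 14: S^8(Z)

Answer: SAME — A ⇓ S^8(Z), B ⇓ S^8(Z)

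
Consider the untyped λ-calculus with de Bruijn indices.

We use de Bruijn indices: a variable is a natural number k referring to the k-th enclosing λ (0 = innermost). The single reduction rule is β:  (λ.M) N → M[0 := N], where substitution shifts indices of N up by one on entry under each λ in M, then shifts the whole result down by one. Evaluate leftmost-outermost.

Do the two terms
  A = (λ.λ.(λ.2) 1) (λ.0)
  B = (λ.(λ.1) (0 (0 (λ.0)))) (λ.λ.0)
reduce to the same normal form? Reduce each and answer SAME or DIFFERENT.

Answer: SAME — A ⇓ λ.λ.0, B ⇓ λ.λ.0

Reduction:
Term A:
  start: (λ.λ.(λ.2) 1) (λ.0)
  step 1: λ.(λ.λ.0) (λ.0)
  step 2: λ.λ.0

Term B:
  start: (λ.(λ.1) (0 (0 (λ.0)))) (λ.λ.0)
  step 1: (λ.λ.λ.0) ((λ.λ.0) ((λ.λ.0) (λ.0)))
  step 2: λ.λ.0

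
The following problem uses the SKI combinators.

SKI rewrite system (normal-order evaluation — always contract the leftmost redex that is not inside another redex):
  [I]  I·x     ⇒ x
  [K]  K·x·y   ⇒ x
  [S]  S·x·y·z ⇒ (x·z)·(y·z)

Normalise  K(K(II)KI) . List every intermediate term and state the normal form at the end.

Answer: normal form = KI  (in 3 steps)

Working:
  start: K(K(II)KI)
  step 1: K(III)
  step 2: K(II)
  step 3: KI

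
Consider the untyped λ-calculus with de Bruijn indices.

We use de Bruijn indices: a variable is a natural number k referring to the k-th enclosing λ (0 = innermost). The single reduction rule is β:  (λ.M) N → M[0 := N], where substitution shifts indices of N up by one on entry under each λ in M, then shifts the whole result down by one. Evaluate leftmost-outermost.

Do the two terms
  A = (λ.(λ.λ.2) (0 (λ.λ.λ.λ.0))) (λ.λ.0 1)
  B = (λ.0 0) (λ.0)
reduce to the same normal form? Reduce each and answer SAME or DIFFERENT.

Term A:
  start: (λ.(λ.λ.2) (0 (λ.λ.λ.λ.0))) (λ.λ.0 1)
  →1  (λ.λ.λ.λ.0 1) ((λ.λ.0 1) (λ.λ.λ.λ.0))
  →2  λ.λ.λ.0 1

Term B:
  start: (λ.0 0) (λ.0)
  →1  (λ.0) (λ.0)
  →2  λ.0

Answer: DIFFERENT — A ⇓ λ.λ.λ.0 1, B ⇓ λ.0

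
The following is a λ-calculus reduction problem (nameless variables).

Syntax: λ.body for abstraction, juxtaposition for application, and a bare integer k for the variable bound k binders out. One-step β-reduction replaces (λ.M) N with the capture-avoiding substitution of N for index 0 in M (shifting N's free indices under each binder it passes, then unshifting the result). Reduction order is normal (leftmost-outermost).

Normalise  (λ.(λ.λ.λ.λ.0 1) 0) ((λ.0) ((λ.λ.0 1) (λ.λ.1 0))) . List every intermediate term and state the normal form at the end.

  start: (λ.(λ.λ.λ.λ.0 1) 0) ((λ.0) ((λ.λ.0 1) (λ.λ.1 0)))
  →1  (λ.λ.λ.λ.0 1) ((λ.0) ((λ.λ.0 1) (λ.λ.1 0)))
  →2  λ.λ.λ.0 1

Answer: normal form = λ.λ.λ.0 1  (in 2 steps)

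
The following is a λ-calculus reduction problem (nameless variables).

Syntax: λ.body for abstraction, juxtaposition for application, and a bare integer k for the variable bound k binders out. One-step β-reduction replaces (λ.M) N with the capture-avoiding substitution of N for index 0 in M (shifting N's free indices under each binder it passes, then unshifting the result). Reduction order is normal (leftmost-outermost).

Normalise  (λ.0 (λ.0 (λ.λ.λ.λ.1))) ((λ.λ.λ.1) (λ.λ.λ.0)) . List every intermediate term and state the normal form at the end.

  start: (λ.0 (λ.0 (λ.λ.λ.λ.1))) ((λ.λ.λ.1) (λ.λ.λ.0))
  step 1: (λ.λ.λ.1) (λ.λ.λ.0) (λ.0 (λ.λ.λ.λ.1))
  step 2: (λ.λ.1) (λ.0 (λ.λ.λ.λ.1))
  step 3: λ.λ.0 (λ.λ.λ.λ.1)

Answer: normal form = λ.λ.0 (λ.λ.λ.λ.1)  (in 3 steps)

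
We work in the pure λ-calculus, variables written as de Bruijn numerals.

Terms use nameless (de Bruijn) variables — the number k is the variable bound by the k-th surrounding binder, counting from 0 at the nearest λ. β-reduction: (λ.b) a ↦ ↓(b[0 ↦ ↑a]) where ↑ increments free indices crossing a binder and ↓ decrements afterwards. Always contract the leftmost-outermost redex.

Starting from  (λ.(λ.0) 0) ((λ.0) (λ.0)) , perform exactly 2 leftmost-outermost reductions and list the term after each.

  start: (λ.(λ.0) 0) ((λ.0) (λ.0))
  →1  (λ.0) ((λ.0) (λ.0))
  →2  (λ.0) (λ.0)

Answer: after 2 steps: (λ.0) (λ.0)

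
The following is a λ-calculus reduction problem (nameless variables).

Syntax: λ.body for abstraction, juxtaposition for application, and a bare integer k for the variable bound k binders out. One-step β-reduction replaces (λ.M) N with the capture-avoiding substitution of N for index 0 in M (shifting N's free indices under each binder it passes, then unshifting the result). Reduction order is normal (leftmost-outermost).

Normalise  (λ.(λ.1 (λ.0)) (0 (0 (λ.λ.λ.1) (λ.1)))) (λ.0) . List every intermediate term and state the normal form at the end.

  start: (λ.(λ.1 (λ.0)) (0 (0 (λ.λ.λ.1) (λ.1)))) (λ.0)
  →1  (λ.(λ.0) (λ.0)) ((λ.0) ((λ.0) (λ.λ.λ.1) (λ.λ.0)))
  →2  (λ.0) (λ.0)
  →3  λ.0

Answer: normal form = λ.0  (in 3 steps)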